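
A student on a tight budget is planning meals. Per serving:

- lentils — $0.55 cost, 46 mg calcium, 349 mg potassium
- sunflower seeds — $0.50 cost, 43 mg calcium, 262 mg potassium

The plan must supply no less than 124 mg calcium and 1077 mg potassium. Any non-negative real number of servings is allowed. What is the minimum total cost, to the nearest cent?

$1.70

Compare the cost at each extreme point of the feasible region.
lentils only: max(124/46, 1077/349) = 3.086 servings → $1.70.
sunflower seeds only: max(124/43, 1077/262) = 4.111 servings → $2.06.
lentils + sunflower seeds: the both-tight solution has a negative serving — not a feasible corner.
Cheapest feasible corner: $1.70.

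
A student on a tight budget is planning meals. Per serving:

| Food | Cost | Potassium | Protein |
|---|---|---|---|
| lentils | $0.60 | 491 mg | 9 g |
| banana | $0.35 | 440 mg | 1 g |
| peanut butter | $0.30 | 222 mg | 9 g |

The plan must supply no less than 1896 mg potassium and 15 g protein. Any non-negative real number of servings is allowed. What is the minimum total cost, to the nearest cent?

Compare the cost at each extreme point of the feasible region.
lentils only: max(1896/491, 15/9) = 3.862 servings → $2.32.
banana only: max(1896/440, 15/1) = 15 servings → $5.25.
peanut butter only: max(1896/222, 15/9) = 8.541 servings → $2.56.
lentils + banana with both tight: 1.356 servings and 2.796 servings → $1.79.
lentils + peanut butter: intersection lies outside the first quadrant.
banana + peanut butter with both tight: 3.674 servings and 1.258 servings → $1.66.
The minimum over all feasible corners is $1.66.

$1.66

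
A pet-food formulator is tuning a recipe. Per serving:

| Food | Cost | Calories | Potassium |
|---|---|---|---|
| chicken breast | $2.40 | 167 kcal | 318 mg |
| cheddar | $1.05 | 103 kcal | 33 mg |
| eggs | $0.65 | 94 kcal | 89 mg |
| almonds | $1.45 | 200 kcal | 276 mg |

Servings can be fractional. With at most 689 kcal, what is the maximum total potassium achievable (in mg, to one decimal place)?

1312.0 mg

Potassium per kcal: chicken breast 1.904, almonds 1.38, eggs 0.9468, cheddar 0.3204.
With no serving limits, spend the whole calories allowance on chicken breast: 689 kcal / 167 kcal × 318 mg = 1312.0 mg.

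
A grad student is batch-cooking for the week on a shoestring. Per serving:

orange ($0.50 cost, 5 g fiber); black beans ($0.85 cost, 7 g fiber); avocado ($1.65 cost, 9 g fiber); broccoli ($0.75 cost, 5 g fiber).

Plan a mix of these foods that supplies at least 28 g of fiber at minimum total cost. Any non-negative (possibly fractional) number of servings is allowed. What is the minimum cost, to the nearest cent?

$2.80

Cost per g of fiber: orange $0.1000, black beans $0.1214, broccoli $0.1500, avocado $0.1833.
With no serving limits, use only orange: 28 g / 5 g = 5.6 servings × $0.50 = $2.80.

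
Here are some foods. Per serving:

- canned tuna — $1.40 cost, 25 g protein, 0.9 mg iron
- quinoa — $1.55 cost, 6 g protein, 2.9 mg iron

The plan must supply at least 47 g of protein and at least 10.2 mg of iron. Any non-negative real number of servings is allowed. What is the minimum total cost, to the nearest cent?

$6.48

With two linear requirements the optimum uses one or two foods; enumerate the corners.
canned tuna only: max(47/25, 10.2/0.9) = 11.33 servings → $15.87.
quinoa only: max(47/6, 10.2/2.9) = 7.833 servings → $12.14.
canned tuna + quinoa with both tight: 1.119 servings and 3.17 servings → $6.48.
The minimum over all feasible corners is $6.48.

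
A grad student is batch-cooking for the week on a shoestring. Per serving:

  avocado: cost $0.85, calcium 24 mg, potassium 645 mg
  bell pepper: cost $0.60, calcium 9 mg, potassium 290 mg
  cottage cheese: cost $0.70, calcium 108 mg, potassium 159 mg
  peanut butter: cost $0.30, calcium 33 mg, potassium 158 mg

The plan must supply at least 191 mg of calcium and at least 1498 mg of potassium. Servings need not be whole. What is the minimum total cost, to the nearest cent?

With two linear requirements the optimum uses one or two foods; enumerate the corners.
avocado only: max(191/24, 1498/645) = 7.958 servings → $6.76.
bell pepper only: max(191/9, 1498/290) = 21.22 servings → $12.73.
cottage cheese only: max(191/108, 1498/159) = 9.421 servings → $6.59.
peanut butter only: max(191/33, 1498/158) = 9.481 servings → $2.84.
avocado + bell pepper: intersection lies outside the first quadrant.
avocado + cottage cheese with both tight: 1.996 servings and 1.325 servings → $2.62.
avocado + peanut butter with both tight: 1.101 servings and 4.987 servings → $2.43.
bell pepper + cottage cheese with both tight: 4.397 servings and 1.402 servings → $3.62.
bell pepper + peanut butter with both tight: 2.363 servings and 5.143 servings → $2.96.
cottage cheese + peanut butter: the both-tight solution has a negative serving — not a feasible corner.
Cheapest feasible corner: $2.43.

$2.43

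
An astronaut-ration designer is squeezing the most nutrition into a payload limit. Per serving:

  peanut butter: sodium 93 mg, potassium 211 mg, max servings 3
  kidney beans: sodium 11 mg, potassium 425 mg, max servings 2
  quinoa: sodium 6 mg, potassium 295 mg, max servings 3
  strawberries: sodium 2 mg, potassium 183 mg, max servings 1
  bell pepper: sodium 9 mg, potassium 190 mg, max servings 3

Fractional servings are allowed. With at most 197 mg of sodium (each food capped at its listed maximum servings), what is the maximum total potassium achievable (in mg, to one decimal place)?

2778.4 mg

Potassium per mg sodium: strawberries 91.5, quinoa 49.17, kidney beans 38.64, bell pepper 21.11, peanut butter 2.269.
Take 1 serving of strawberries: uses 2 mg sodium, +183.0 mg potassium (running total 183.0 mg).
Take 3 servings of quinoa: uses 18 mg sodium, +885.0 mg potassium (running total 1068.0 mg).
Take 2 servings of kidney beans: uses 22 mg sodium, +850.0 mg potassium (running total 1918.0 mg).
Take 3 servings of bell pepper: uses 27 mg sodium, +570.0 mg potassium (running total 2488.0 mg).
Take 1.376 servings of peanut butter: uses 128 mg sodium, +290.4 mg potassium (running total 2778.4 mg).
Greedy by best ratio exhausts the sodium allowance optimally: 2778.4 mg.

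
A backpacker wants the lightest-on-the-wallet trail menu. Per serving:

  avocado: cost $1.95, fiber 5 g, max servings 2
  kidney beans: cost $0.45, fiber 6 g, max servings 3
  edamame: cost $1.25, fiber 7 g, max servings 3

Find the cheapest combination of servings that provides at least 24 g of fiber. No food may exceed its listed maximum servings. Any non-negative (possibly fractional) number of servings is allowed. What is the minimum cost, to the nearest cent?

$2.42

Cost per g of fiber: kidney beans $0.0750, edamame $0.1786, avocado $0.3900.
Take 3 servings of kidney beans: +18.0 g fiber for $1.35 (total $1.35, still need 6.0 g).
Take 0.8571 servings of edamame: +6.0 g fiber for $1.07 (total $2.42, still need 0.0 g).
Greedy by cheapest-per-g is optimal for a single linear constraint, so the minimum cost is $2.42.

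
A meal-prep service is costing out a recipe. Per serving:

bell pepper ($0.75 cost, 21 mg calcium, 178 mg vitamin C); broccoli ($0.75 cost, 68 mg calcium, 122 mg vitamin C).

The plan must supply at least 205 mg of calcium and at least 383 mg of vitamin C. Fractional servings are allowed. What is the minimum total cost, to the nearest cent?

$2.32

Check every corner: each single food scaled to meet both minima, and each pair solved so both constraints bind.
bell pepper only: max(205/21, 383/178) = 9.762 servings → $7.32.
broccoli only: max(205/68, 383/122) = 3.139 servings → $2.35.
bell pepper + broccoli with both tight: 0.1084 servings and 2.981 servings → $2.32.
The minimum over all feasible corners is $2.32.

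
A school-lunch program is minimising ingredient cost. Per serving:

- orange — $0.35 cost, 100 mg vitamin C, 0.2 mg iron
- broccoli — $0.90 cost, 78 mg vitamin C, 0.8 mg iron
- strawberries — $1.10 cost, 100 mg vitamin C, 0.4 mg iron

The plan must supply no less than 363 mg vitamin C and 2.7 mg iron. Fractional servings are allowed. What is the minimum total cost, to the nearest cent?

$3.19

At the optimum either one food covers both requirements or two foods hit both targets exactly; no other combination can be cheaper.
orange only: max(363/100, 2.7/0.2) = 13.5 servings → $4.72.
broccoli only: max(363/78, 2.7/0.8) = 4.654 servings → $4.19.
strawberries only: max(363/100, 2.7/0.4) = 6.75 servings → $7.42.
orange + broccoli with both tight: 1.239 servings and 3.065 servings → $3.19.
orange + strawberries: intersection lies outside the first quadrant.
broccoli + strawberries with both tight: 2.557 servings and 1.635 servings → $4.10.
The minimum over all feasible corners is $3.19.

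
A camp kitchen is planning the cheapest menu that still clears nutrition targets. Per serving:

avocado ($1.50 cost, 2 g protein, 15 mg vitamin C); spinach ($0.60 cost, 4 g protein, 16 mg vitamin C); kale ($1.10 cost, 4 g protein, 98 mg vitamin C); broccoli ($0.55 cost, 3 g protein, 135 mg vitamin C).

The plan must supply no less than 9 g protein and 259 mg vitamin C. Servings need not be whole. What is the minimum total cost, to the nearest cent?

A basic optimal solution has at most two foods positive. Try each food alone and each pair with both targets met exactly.
avocado only: max(9/2, 259/15) = 17.27 servings → $25.90.
spinach only: max(9/4, 259/16) = 16.19 servings → $9.71.
kale only: max(9/4, 259/98) = 2.643 servings → $2.91.
broccoli only: max(9/3, 259/135) = 3 servings → $1.65.
avocado + spinach with both targets exact would need a negative amount; discard.
avocado + kale: the both-tight solution has a negative serving — not a feasible corner.
avocado + broccoli with both tight: 1.947 servings and 1.702 servings → $3.86.
spinach + kale with both targets exact would need a negative amount; discard.
spinach + broccoli with both tight: 0.8902 servings and 1.813 servings → $1.53.
kale + broccoli with both tight: 1.78 servings and 0.626 servings → $2.30.
Cheapest feasible corner: $1.53.

$1.53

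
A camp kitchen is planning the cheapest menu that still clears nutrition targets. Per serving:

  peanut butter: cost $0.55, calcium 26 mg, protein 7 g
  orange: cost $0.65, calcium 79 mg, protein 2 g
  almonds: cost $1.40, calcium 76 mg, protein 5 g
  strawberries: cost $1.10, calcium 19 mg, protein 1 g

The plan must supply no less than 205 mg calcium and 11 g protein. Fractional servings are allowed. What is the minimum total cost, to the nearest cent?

$1.99

Check every corner: each single food scaled to meet both minima, and each pair solved so both constraints bind.
peanut butter only: max(205/26, 11/7) = 7.885 servings → $4.34.
orange only: max(205/79, 11/2) = 5.5 servings → $3.58.
almonds only: max(205/76, 11/5) = 2.697 servings → $3.78.
strawberries only: max(205/19, 11/1) = 11 servings → $12.10.
peanut butter + orange with both tight: 0.9162 servings and 2.293 servings → $1.99.
peanut butter + almonds: the both-tight solution has a negative serving — not a feasible corner.
peanut butter + strawberries with both tight: 0.03738 servings and 10.74 servings → $11.83.
orange + almonds with both tight: 0.7778 servings and 1.889 servings → $3.15.
orange + strawberries with both targets exact would need a negative amount; discard.
almonds + strawberries with both tight: 0.2105 servings and 9.947 servings → $11.24.
The minimum over all feasible corners is $1.99.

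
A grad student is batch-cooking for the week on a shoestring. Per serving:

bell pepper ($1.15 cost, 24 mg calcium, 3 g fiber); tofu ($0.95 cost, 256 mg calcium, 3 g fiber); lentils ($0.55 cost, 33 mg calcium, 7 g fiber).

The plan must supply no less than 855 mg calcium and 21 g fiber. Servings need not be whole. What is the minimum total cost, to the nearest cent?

$3.88

For a min-cost LP with two ≥-constraints, a basic feasible solution has at most two positive variables.
bell pepper only: max(855/24, 21/3) = 35.62 servings → $40.97.
tofu only: max(855/256, 21/3) = 7 servings → $6.65.
lentils only: max(855/33, 21/7) = 25.91 servings → $14.25.
bell pepper + tofu with both tight: 4.039 servings and 2.961 servings → $7.46.
bell pepper + lentils with both targets exact would need a negative amount; discard.
tofu + lentils with both tight: 3.126 servings and 1.66 servings → $3.88.
So the least-cost plan costs $3.88.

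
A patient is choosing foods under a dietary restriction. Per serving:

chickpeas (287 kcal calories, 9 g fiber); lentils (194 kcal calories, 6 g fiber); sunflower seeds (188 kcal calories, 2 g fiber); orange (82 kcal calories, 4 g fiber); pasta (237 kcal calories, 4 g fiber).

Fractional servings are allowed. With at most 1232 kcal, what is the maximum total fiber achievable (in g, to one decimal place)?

Fiber per kcal: orange 0.04878, chickpeas 0.03136, lentils 0.03093, pasta 0.01688, sunflower seeds 0.01064.
With no serving limits, spend the whole calories allowance on orange: 1232 kcal / 82 kcal × 4 g = 60.1 g.

60.1 g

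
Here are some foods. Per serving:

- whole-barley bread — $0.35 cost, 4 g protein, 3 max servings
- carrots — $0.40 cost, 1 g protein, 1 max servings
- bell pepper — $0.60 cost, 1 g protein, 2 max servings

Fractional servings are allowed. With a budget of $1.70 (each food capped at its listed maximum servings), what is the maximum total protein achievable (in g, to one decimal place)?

13.4 g

Protein per dollar: whole-barley bread 11.43, carrots 2.5, bell pepper 1.667.
Take 3 servings of whole-barley bread: spends $1.05, +12.0 g protein (running total 12.0 g).
Take 1 serving of carrots: spends $0.40, +1.0 g protein (running total 13.0 g).
Take 0.4167 servings of bell pepper: spends $0.25, +0.4 g protein (running total 13.4 g).
Greedy by best ratio exhausts the cost allowance optimally: 13.4 g.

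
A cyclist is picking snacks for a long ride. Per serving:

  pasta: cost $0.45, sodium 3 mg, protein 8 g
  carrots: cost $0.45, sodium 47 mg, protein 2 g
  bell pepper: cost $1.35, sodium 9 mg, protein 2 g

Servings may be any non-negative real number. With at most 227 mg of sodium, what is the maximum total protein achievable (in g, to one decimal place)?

Protein per mg sodium: pasta 2.667, bell pepper 0.2222, carrots 0.04255.
With no serving limits, spend the whole sodium allowance on pasta: 227 mg / 3 mg × 8 g = 605.3 g.

605.3 g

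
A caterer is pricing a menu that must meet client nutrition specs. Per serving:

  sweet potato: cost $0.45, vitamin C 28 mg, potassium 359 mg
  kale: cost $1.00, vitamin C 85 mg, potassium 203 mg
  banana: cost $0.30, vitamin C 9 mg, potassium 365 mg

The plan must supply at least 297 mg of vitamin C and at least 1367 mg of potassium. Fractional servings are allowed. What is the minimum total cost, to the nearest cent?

Check every corner: each single food scaled to meet both minima, and each pair solved so both constraints bind.
sweet potato only: max(297/28, 1367/359) = 10.61 servings → $4.77.
kale only: max(297/85, 1367/203) = 6.734 servings → $6.73.
banana only: max(297/9, 1367/365) = 33 servings → $9.90.
sweet potato + kale with both tight: 2.251 servings and 2.752 servings → $3.77.
sweet potato + banana: the both-tight solution has a negative serving — not a feasible corner.
kale + banana with both tight: 3.291 servings and 1.915 servings → $3.87.
So the least-cost plan costs $3.77.

$3.77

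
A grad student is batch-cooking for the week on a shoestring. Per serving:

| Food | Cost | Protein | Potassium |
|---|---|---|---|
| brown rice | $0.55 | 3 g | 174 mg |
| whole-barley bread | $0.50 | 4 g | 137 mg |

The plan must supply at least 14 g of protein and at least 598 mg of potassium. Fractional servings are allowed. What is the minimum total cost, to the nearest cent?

This is a tiny linear program; its minimum lies at a vertex of the feasible set. List the vertices and price them.
brown rice only: max(14/3, 598/174) = 4.667 servings → $2.57.
whole-barley bread only: max(14/4, 598/137) = 4.365 servings → $2.18.
brown rice + whole-barley bread with both tight: 1.663 servings and 2.253 servings → $2.04.
Cheapest feasible corner: $2.04.

$2.04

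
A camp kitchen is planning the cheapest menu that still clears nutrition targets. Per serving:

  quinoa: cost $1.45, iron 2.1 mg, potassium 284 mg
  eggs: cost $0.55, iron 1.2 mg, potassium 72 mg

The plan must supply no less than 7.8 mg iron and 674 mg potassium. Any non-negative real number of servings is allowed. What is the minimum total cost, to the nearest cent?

$4.21

Check every corner: each single food scaled to meet both minima, and each pair solved so both constraints bind.
quinoa only: max(7.8/2.1, 674/284) = 3.714 servings → $5.39.
eggs only: max(7.8/1.2, 674/72) = 9.361 servings → $5.15.
quinoa + eggs with both tight: 1.304 servings and 4.218 servings → $4.21.
The minimum over all feasible corners is $4.21.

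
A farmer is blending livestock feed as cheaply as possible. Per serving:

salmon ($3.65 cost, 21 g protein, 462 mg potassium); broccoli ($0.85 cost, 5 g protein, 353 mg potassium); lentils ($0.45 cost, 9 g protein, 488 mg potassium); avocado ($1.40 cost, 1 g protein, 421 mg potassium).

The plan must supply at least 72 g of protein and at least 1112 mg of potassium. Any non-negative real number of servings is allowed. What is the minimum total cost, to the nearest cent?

$3.60

This is a tiny linear program; its minimum lies at a vertex of the feasible set. List the vertices and price them.
salmon only: max(72/21, 1112/462) = 3.429 servings → $12.51.
broccoli only: max(72/5, 1112/353) = 14.4 servings → $12.24.
lentils only: max(72/9, 1112/488) = 8 servings → $3.60.
avocado only: max(72/1, 1112/421) = 72 servings → $100.80.
salmon + broccoli: the both-tight solution has a negative serving — not a feasible corner.
salmon + lentils: the both-tight solution has a negative serving — not a feasible corner.
salmon + avocado: intersection lies outside the first quadrant.
broccoli + lentils with both targets exact would need a negative amount; discard.
broccoli + avocado: the both-tight solution has a negative serving — not a feasible corner.
lentils + avocado: the both-tight solution has a negative serving — not a feasible corner.
Cheapest feasible corner: $3.60.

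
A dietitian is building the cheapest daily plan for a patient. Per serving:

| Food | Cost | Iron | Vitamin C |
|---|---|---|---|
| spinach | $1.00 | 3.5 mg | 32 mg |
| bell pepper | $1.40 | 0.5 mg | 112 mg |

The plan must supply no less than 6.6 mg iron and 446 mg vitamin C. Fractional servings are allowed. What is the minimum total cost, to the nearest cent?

$6.40

Two binding constraints pin down two serving amounts, so the optimal mix uses at most two foods. The candidates are each food alone (scaled to the tighter of iron/vitamin C) and each pair with both constraints tight.
spinach only: max(6.6/3.5, 446/32) = 13.94 servings → $13.94.
bell pepper only: max(6.6/0.5, 446/112) = 13.2 servings → $18.48.
spinach + bell pepper with both tight: 1.373 servings and 3.59 servings → $6.40.
Cheapest feasible corner: $6.40.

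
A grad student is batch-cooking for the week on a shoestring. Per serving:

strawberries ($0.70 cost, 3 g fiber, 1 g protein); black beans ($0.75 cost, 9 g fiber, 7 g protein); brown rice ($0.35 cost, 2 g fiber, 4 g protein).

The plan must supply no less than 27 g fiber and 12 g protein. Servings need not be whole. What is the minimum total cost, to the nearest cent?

$2.25

An LP optimum is at a vertex; with two nutrient constraints at most two foods are used. Check each candidate.
strawberries only: max(27/3, 12/1) = 12 servings → $8.40.
black beans only: max(27/9, 12/7) = 3 servings → $2.25.
brown rice only: max(27/2, 12/4) = 13.5 servings → $4.72.
strawberries + black beans with both tight: 6.75 servings and 0.75 servings → $5.29.
strawberries + brown rice with both tight: 8.4 servings and 0.9 servings → $6.20.
black beans + brown rice: intersection lies outside the first quadrant.
So the least-cost plan costs $2.25.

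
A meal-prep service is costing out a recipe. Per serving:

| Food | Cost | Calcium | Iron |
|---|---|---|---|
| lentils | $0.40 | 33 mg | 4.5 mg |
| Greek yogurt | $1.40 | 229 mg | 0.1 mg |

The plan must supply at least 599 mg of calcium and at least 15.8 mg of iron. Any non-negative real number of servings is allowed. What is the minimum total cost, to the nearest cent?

$4.35

This is a tiny linear program; its minimum lies at a vertex of the feasible set. List the vertices and price them.
lentils only: max(599/33, 15.8/4.5) = 18.15 servings → $7.26.
Greek yogurt only: max(599/229, 15.8/0.1) = 158 servings → $221.20.
lentils + Greek yogurt with both tight: 3.464 servings and 2.117 servings → $4.35.
Cheapest feasible corner: $4.35.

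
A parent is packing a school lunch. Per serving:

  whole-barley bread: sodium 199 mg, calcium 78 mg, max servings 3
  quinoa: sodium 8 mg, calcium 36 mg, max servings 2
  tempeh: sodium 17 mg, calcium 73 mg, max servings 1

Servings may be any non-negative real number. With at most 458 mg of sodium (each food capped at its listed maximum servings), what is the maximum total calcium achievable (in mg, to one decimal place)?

Calcium per mg sodium: quinoa 4.5, tempeh 4.294, whole-barley bread 0.392.
Take 2 servings of quinoa: uses 16 mg sodium, +72.0 mg calcium (running total 72.0 mg).
Take 1 serving of tempeh: uses 17 mg sodium, +73.0 mg calcium (running total 145.0 mg).
Take 2.136 servings of whole-barley bread: uses 425 mg sodium, +166.6 mg calcium (running total 311.6 mg).
Filling greedily by calcium-per-mg sodium is optimal for one linear limit, giving 311.6 mg.

311.6 mg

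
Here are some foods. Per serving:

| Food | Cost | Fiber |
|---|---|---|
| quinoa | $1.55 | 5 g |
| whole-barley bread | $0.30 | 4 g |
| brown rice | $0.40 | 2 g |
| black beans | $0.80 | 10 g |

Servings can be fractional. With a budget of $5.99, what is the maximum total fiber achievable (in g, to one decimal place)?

Fiber per dollar: whole-barley bread 13.33, black beans 12.5, brown rice 5, quinoa 3.226.
With no serving limits, spend the whole cost allowance on whole-barley bread: $5.99 / $0.30 × 4 g = 79.9 g.

79.9 g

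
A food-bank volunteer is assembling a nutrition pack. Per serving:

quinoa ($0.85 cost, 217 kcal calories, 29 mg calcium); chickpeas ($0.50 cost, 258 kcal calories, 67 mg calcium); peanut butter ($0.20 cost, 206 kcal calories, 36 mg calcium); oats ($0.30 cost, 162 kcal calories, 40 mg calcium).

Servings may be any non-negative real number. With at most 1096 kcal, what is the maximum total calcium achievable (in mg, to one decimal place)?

284.6 mg

Calcium per kcal: chickpeas 0.2597, oats 0.2469, peanut butter 0.1748, quinoa 0.1336.
With no serving limits, spend the whole calories allowance on chickpeas: 1096 kcal / 258 kcal × 67 mg = 284.6 mg.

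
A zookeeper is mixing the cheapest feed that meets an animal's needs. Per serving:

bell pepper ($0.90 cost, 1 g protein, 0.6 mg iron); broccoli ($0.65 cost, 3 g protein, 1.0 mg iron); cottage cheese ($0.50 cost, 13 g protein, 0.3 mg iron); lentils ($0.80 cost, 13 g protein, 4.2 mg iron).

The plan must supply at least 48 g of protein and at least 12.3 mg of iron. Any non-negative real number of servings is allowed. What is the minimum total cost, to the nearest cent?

For a min-cost LP with two ≥-constraints, a basic feasible solution has at most two positive variables.
bell pepper only: max(48/1, 12.3/0.6) = 48 servings → $43.20.
broccoli only: max(48/3, 12.3/1.0) = 16 servings → $10.40.
cottage cheese only: max(48/13, 12.3/0.3) = 41 servings → $20.50.
lentils only: max(48/13, 12.3/4.2) = 3.692 servings → $2.95.
bell pepper + broccoli with both targets exact would need a negative amount; discard.
bell pepper + cottage cheese with both tight: 19.4 servings and 2.2 servings → $18.56.
bell pepper + lentils: intersection lies outside the first quadrant.
broccoli + cottage cheese with both tight: 12.02 servings and 0.9174 servings → $8.27.
broccoli + lentils: the both-tight solution has a negative serving — not a feasible corner.
cottage cheese + lentils with both tight: 0.8225 servings and 2.87 servings → $2.71.
So the least-cost plan costs $2.71.

$2.71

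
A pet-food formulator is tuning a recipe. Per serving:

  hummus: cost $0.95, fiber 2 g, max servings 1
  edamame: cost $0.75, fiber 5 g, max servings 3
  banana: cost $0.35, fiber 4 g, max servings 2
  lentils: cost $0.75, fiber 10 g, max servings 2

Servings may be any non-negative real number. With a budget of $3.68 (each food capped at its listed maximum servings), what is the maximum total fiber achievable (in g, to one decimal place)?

37.9 g

Fiber per dollar: lentils 13.33, banana 11.43, edamame 6.667, hummus 2.105.
Take 2 servings of lentils: spends $1.50, +20.0 g fiber (running total 20.0 g).
Take 2 servings of banana: spends $0.70, +8.0 g fiber (running total 28.0 g).
Take 1.973 servings of edamame: spends $1.48, +9.9 g fiber (running total 37.9 g).
Greedy by best ratio exhausts the cost allowance optimally: 37.9 g.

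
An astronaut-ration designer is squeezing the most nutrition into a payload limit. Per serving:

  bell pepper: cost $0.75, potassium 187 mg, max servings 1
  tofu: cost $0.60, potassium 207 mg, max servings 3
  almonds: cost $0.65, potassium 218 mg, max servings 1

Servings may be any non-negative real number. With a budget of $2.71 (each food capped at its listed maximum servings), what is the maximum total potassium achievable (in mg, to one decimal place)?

Potassium per dollar: tofu 345, almonds 335.4, bell pepper 249.3.
Take 3 servings of tofu: spends $1.80, +621.0 mg potassium (running total 621.0 mg).
Take 1 serving of almonds: spends $0.65, +218.0 mg potassium (running total 839.0 mg).
Take 0.3467 servings of bell pepper: spends $0.26, +64.8 mg potassium (running total 903.8 mg).
Filling greedily by potassium-per-dollar is optimal for one linear limit, giving 903.8 mg.

903.8 mg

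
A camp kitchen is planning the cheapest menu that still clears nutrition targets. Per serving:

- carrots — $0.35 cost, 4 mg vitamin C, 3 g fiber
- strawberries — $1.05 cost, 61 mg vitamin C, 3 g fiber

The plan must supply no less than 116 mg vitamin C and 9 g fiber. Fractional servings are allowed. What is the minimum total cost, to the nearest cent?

$2.33

A basic optimal solution has at most two foods positive. Try each food alone and each pair with both targets met exactly.
carrots only: max(116/4, 9/3) = 29 servings → $10.15.
strawberries only: max(116/61, 9/3) = 3 servings → $3.15.
carrots + strawberries with both tight: 1.175 servings and 1.825 servings → $2.33.
Cheapest feasible corner: $2.33.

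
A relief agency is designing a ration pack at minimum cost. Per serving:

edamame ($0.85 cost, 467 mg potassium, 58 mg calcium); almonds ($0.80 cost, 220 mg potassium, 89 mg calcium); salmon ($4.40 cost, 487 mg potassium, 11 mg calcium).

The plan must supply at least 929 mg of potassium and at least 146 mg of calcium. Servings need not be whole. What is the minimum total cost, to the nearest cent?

$1.89

Compare the cost at each extreme point of the feasible region.
edamame only: max(929/467, 146/58) = 2.517 servings → $2.14.
almonds only: max(929/220, 146/89) = 4.223 servings → $3.38.
salmon only: max(929/487, 146/11) = 13.27 servings → $58.40.
edamame + almonds with both tight: 1.755 servings and 0.4965 servings → $1.89.
edamame + salmon: intersection lies outside the first quadrant.
almonds + salmon with both tight: 1.488 servings and 1.236 servings → $6.63.
The minimum over all feasible corners is $1.89.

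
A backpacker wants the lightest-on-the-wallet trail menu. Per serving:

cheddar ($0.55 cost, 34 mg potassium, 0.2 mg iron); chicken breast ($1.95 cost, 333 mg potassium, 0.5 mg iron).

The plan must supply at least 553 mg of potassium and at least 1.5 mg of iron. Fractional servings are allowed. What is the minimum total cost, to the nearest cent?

$4.82

For a min-cost LP with two ≥-constraints, a basic feasible solution has at most two positive variables.
cheddar only: max(553/34, 1.5/0.2) = 16.26 servings → $8.95.
chicken breast only: max(553/333, 1.5/0.5) = 3 servings → $5.85.
cheddar + chicken breast with both tight: 4.496 servings and 1.202 servings → $4.82.
So the least-cost plan costs $4.82.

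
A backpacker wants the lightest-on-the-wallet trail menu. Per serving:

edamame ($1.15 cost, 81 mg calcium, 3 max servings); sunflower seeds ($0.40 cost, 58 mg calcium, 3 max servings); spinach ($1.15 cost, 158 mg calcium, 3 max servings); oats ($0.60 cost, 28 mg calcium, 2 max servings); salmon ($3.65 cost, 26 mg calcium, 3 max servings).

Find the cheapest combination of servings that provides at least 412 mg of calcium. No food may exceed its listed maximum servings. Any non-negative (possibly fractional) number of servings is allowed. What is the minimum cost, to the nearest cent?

$2.93

Cost per mg of calcium: sunflower seeds $0.0069, spinach $0.0073, edamame $0.0142, oats $0.0214, salmon $0.1404.
Take 3 servings of sunflower seeds: +174.0 mg calcium for $1.20 (total $1.20, still need 238.0 mg).
Take 1.506 servings of spinach: +238.0 mg calcium for $1.73 (total $2.93, still need 0.0 mg).
Greedy by cheapest-per-mg is optimal for a single linear constraint, so the minimum cost is $2.93.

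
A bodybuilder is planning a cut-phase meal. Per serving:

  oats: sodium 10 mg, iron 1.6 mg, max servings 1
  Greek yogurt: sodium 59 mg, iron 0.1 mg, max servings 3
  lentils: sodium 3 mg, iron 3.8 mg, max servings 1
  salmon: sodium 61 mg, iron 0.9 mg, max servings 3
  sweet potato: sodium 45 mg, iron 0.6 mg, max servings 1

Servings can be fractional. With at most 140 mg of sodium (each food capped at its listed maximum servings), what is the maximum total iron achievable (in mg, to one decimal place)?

7.3 mg

Iron per mg sodium: lentils 1.267, oats 0.16, salmon 0.01475, sweet potato 0.01333, Greek yogurt 0.001695.
Take 1 serving of lentils: uses 3 mg sodium, +3.8 mg iron (running total 3.8 mg).
Take 1 serving of oats: uses 10 mg sodium, +1.6 mg iron (running total 5.4 mg).
Take 2.082 servings of salmon: uses 127 mg sodium, +1.9 mg iron (running total 7.3 mg).
Greedy by best ratio exhausts the sodium allowance optimally: 7.3 mg.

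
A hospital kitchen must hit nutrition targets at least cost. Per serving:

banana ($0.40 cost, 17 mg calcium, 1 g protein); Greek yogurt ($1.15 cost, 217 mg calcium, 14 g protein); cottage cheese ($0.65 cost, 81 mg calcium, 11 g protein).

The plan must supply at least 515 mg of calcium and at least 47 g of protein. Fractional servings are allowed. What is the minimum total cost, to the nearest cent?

An LP optimum is at a vertex; with two nutrient constraints at most two foods are used. Check each candidate.
banana only: max(515/17, 47/1) = 47 servings → $18.80.
Greek yogurt only: max(515/217, 47/14) = 3.357 servings → $3.86.
cottage cheese only: max(515/81, 47/11) = 6.358 servings → $4.13.
banana + Greek yogurt with both targets exact would need a negative amount; discard.
banana + cottage cheese with both tight: 17.53 servings and 2.679 servings → $8.75.
Greek yogurt + cottage cheese with both tight: 1.483 servings and 2.385 servings → $3.26.
The minimum over all feasible corners is $3.26.

$3.26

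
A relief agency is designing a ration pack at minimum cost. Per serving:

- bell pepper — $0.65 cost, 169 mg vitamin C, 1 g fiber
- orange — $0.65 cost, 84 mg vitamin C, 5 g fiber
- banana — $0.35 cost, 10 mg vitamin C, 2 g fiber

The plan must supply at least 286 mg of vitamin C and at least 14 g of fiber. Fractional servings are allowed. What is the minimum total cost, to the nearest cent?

The cheapest plan sits at a corner of the feasible region — with two constraints it uses at most two foods.
bell pepper only: max(286/169, 14/1) = 14 servings → $9.10.
orange only: max(286/84, 14/5) = 3.405 servings → $2.21.
banana only: max(286/10, 14/2) = 28.6 servings → $10.01.
bell pepper + orange with both tight: 0.3338 servings and 2.733 servings → $1.99.
bell pepper + banana with both tight: 1.317 servings and 6.341 servings → $3.08.
orange + banana with both targets exact would need a negative amount; discard.
Cheapest feasible corner: $1.99.

$1.99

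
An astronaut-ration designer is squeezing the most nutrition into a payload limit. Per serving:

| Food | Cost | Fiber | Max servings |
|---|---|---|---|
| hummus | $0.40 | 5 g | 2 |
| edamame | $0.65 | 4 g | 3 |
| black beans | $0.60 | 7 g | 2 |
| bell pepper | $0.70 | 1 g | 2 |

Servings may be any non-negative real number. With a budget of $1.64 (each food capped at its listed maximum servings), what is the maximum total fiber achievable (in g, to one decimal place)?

19.8 g

Fiber per dollar: hummus 12.5, black beans 11.67, edamame 6.154, bell pepper 1.429.
Take 2 servings of hummus: spends $0.80, +10.0 g fiber (running total 10.0 g).
Take 1.4 servings of black beans: spends $0.84, +9.8 g fiber (running total 19.8 g).
Filling greedily by fiber-per-dollar is optimal for one linear limit, giving 19.8 g.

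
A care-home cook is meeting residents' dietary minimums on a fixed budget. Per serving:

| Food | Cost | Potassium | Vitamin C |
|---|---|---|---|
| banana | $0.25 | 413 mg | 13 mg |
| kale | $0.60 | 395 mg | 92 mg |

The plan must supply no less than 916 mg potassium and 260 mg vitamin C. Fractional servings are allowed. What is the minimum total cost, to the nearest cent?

banana only: max(916/413, 260/13) = 20 servings → $5.00.
kale only: max(916/395, 260/92) = 2.826 servings → $1.70.
banana + kale with both targets exact would need a negative amount; discard.
So the least-cost plan costs $1.70.

$1.70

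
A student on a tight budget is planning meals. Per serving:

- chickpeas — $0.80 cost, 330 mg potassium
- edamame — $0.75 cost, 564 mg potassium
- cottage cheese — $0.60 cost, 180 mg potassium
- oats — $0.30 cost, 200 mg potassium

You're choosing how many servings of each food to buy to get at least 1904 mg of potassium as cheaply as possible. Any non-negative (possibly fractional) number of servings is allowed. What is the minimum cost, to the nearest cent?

$2.53

Cost per mg of potassium: edamame $0.0013, oats $0.0015, chickpeas $0.0024, cottage cheese $0.0033.
With no serving limits, use only edamame: 1904 mg / 564 mg = 3.376 servings × $0.75 = $2.53.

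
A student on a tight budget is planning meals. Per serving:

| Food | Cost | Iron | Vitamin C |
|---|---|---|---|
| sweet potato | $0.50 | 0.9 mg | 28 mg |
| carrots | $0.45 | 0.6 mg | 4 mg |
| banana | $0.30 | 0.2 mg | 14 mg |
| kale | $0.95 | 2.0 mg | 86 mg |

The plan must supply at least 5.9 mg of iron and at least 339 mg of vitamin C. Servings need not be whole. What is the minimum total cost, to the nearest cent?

$3.74

With two linear requirements the optimum uses one or two foods; enumerate the corners.
sweet potato only: max(5.9/0.9, 339/28) = 12.11 servings → $6.05.
carrots only: max(5.9/0.6, 339/4) = 84.75 servings → $38.14.
banana only: max(5.9/0.2, 339/14) = 29.5 servings → $8.85.
kale only: max(5.9/2.0, 339/86) = 3.942 servings → $3.74.
sweet potato + carrots: the both-tight solution has a negative serving — not a feasible corner.
sweet potato + banana with both tight: 2.114 servings and 19.99 servings → $7.05.
sweet potato + kale with both targets exact would need a negative amount; discard.
carrots + banana with both tight: 1.947 servings and 23.66 servings → $7.97.
carrots + kale: the both-tight solution has a negative serving — not a feasible corner.
banana + kale with both tight: 15.8 servings and 1.37 servings → $6.04.
So the least-cost plan costs $3.74.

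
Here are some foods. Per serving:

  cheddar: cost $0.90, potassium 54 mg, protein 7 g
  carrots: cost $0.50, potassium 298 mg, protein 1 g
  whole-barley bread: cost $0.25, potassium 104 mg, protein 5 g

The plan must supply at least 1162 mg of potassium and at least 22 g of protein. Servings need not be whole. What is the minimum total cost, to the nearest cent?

Two binding constraints pin down two serving amounts, so the optimal mix uses at most two foods. The candidates are each food alone (scaled to the tighter of potassium/protein) and each pair with both constraints tight.
cheddar only: max(1162/54, 22/7) = 21.52 servings → $19.37.
carrots only: max(1162/298, 22/1) = 22 servings → $11.00.
whole-barley bread only: max(1162/104, 22/5) = 11.17 servings → $2.79.
cheddar + carrots with both tight: 2.655 servings and 3.418 servings → $4.10.
cheddar + whole-barley bread: the both-tight solution has a negative serving — not a feasible corner.
carrots + whole-barley bread with both tight: 2.541 servings and 3.892 servings → $2.24.
Cheapest feasible corner: $2.24.

$2.24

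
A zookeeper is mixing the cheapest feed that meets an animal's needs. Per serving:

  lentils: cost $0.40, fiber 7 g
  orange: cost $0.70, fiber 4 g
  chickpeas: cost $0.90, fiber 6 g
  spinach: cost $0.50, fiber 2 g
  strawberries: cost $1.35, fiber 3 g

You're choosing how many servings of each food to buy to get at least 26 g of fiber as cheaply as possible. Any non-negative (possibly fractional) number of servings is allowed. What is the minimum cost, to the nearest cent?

Cost per g of fiber: lentils $0.0571, chickpeas $0.1500, orange $0.1750, spinach $0.2500, strawberries $0.4500.
With no serving limits, use only lentils: 26 g / 7 g = 3.714 servings × $0.40 = $1.49.

$1.49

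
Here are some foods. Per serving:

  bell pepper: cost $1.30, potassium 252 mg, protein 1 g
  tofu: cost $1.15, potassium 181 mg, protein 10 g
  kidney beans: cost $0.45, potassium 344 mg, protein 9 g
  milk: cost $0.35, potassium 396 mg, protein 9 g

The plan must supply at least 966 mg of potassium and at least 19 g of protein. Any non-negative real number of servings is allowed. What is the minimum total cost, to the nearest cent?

$0.85

For a min-cost LP with two ≥-constraints, a basic feasible solution has at most two positive variables.
bell pepper only: max(966/252, 19/1) = 19 servings → $24.70.
tofu only: max(966/181, 19/10) = 5.337 servings → $6.14.
kidney beans only: max(966/344, 19/9) = 2.808 servings → $1.26.
milk only: max(966/396, 19/9) = 2.439 servings → $0.85.
bell pepper + tofu with both tight: 2.66 servings and 1.634 servings → $5.34.
bell pepper + kidney beans with both tight: 1.122 servings and 1.986 servings → $2.35.
bell pepper + milk with both tight: 0.625 servings and 2.042 servings → $1.53.
tofu + kidney beans: the both-tight solution has a negative serving — not a feasible corner.
tofu + milk: intersection lies outside the first quadrant.
kidney beans + milk: the both-tight solution has a negative serving — not a feasible corner.
So the least-cost plan costs $0.85.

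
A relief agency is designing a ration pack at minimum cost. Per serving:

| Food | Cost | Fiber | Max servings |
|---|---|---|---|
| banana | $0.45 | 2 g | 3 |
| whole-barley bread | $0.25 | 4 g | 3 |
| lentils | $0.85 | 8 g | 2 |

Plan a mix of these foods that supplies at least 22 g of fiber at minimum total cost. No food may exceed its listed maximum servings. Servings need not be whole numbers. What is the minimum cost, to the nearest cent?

$1.81

Cost per g of fiber: whole-barley bread $0.0625, lentils $0.1062, banana $0.2250.
Take 3 servings of whole-barley bread: +12.0 g fiber for $0.75 (total $0.75, still need 10.0 g).
Take 1.25 servings of lentils: +10.0 g fiber for $1.06 (total $1.81, still need 0.0 g).
Filling from the cheapest source first is optimal under one linear minimum: $1.81.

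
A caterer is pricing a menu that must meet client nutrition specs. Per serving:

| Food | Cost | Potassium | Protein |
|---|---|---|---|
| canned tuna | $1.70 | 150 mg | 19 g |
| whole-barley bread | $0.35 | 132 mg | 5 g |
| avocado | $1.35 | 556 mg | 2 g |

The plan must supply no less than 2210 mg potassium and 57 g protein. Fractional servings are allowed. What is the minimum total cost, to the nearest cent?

Compare the cost at each extreme point of the feasible region.
canned tuna only: max(2210/150, 57/19) = 14.73 servings → $25.05.
whole-barley bread only: max(2210/132, 57/5) = 16.74 servings → $5.86.
avocado only: max(2210/556, 57/2) = 28.5 servings → $38.48.
canned tuna + whole-barley bread: the both-tight solution has a negative serving — not a feasible corner.
canned tuna + avocado with both tight: 2.657 servings and 3.258 servings → $8.92.
whole-barley bread + avocado with both tight: 10.84 servings and 1.401 servings → $5.69.
Cheapest feasible corner: $5.69.

$5.69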